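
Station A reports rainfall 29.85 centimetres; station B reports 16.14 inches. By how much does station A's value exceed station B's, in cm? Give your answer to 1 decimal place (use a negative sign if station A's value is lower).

station B: 16.14 in = 40.996 cm.
Difference: 29.850 − 40.996 = -11.1 cm.

-11.1 cm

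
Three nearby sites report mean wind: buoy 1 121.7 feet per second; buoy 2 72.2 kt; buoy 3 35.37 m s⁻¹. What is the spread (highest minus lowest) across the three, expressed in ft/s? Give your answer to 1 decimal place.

buoy 2: 72.2 kt = 121.860 ft/s.
buoy 3: 35.37 m/s = 116.043 ft/s.
Spread: 121.860 − 116.043 = 5.8 ft/s.

5.8 ft/s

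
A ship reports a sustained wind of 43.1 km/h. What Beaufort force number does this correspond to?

Beaufort force 6

43.1 km/h = 12.0 m/s, which is Beaufort 6 (strong breeze, 10.8–13.8 m/s).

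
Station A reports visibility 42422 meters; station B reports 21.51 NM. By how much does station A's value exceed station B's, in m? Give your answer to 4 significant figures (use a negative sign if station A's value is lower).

2585 m

station B: 21.51 nmi = 39836.52 m.
Difference: 42422.00 − 39836.52 = 2585 m.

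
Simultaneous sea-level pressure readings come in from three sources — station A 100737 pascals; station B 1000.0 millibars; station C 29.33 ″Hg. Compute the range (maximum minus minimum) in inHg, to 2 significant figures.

station A: 100737 Pa = 29.7476 inHg.
station B: 1000.0 mb = 29.5300 inHg.
Spread: 29.7476 − 29.3300 = 0.42 inHg.

0.42 inHg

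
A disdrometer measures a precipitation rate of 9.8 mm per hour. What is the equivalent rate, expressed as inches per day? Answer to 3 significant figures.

9.8 mm/hour × 0.0393701 in/mm × 24 hour/day = 9.26 in/day.

9.26 in/day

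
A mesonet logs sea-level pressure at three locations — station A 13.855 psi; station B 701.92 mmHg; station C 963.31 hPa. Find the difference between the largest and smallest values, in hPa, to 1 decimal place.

station A: 13.855 psi = 955.269 hPa.
station B: 701.92 mmHg = 935.817 hPa.
Spread: 963.310 − 935.817 = 27.5 hPa.

27.5 hPa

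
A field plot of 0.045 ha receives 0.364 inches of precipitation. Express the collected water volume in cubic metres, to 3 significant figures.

4.16 cubic metres

Depth: 0.364 in × 25.4 = 9.2456 mm.
Area: 0.045 ha = 450 m².
1 mm over 1 m² is 1 L, so volume = 9.2456 × 450 = 4160.52 L = 4.16 m³.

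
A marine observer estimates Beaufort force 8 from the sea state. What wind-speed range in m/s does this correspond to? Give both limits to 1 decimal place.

Beaufort 8 (gale) spans 17.2–20.7 m/s.

17.2 to 20.7 m/s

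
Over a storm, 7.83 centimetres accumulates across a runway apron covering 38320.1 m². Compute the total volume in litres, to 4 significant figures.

Depth: 7.83 cm × 10 = 78.3 mm.
1 mm over 1 m² is 1 L, so volume = 78.3 × 38320.1 = 3000463.8 L ≈ 3000000 L.

3000000 litres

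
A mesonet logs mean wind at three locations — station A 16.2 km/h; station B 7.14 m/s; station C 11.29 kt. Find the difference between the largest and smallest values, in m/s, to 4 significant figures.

2.640 m/s

station A: 16.2 km/h = 4.50000 m/s.
station C: 11.29 kt = 5.80808 m/s.
Spread: 7.14000 − 4.50000 = 2.640 m/s.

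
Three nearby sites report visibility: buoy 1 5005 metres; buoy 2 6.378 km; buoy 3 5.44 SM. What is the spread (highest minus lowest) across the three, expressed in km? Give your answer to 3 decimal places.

buoy 1: 5005 m = 5.00500 km.
buoy 3: 5.44 SM = 8.75483 km.
Spread: 8.75483 − 5.00500 = 3.750 km.

3.750 km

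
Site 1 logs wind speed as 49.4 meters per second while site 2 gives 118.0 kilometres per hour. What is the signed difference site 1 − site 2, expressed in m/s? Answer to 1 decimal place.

16.6 m/s

site 2: 118.0 km/h = 32.778 m/s.
Difference: 49.400 − 32.778 = 16.6 m/s.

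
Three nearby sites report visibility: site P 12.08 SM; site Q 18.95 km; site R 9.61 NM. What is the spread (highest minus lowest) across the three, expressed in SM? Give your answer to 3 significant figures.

site Q: 18.95 km = 11.7750 SM.
site R: 9.61 nmi = 11.0590 SM.
Spread: 12.0800 − 11.0590 = 1.02 SM.

1.02 SM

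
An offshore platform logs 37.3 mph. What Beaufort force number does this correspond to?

Beaufort force 7

37.3 mph = 16.7 m/s, which is Beaufort 7 (near gale, 13.9–17.1 m/s).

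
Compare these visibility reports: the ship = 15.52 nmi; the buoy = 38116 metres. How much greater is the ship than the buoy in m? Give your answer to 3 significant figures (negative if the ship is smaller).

-9370 m

the ship: 15.52 nmi = 28743.04 m.
Difference: 28743.04 − 38116.00 = -9370 m.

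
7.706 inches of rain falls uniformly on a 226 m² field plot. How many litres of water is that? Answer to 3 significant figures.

Depth: 7.706 in × 25.4 = 195.7324 mm.
1 mm over 1 m² is 1 L, so volume = 195.7324 × 226 = 44235.522 L ≈ 44200 L.

44200 litres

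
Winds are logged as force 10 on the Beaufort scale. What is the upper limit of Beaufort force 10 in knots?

55 kt

Beaufort 10 (storm) spans 48–55 knots.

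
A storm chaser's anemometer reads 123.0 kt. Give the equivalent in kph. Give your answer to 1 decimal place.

227.8 km/h

1 kt = 1.852 km/h, so 123.0 × 1.852 = 227.8 km/h.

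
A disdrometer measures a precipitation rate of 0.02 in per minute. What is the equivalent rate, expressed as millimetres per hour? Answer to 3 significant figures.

0.02 in/minute × 25.4 mm/in × 60 minute/hour = 30.5 mm/hour.

30.5 mm/hour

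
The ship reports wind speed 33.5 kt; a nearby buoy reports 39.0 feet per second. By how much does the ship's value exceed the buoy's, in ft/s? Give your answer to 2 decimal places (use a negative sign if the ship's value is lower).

17.54 ft/s

the ship: 33.5 kt = 56.5416 ft/s.
Difference: 56.5416 − 39.0000 = 17.54 ft/s.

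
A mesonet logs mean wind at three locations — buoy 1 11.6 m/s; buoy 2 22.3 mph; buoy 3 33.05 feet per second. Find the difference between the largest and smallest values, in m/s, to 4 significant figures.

1.631 m/s

buoy 2: 22.3 mph = 9.96899 m/s.
buoy 3: 33.05 ft/s = 10.07364 m/s.
Spread: 11.60000 − 9.96899 = 1.631 m/s.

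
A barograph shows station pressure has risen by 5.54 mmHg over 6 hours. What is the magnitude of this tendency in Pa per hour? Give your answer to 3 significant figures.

5.54 mmHg / 6 h × 133.322 Pa/mmHg = 123 Pa/h.

123 Pa per hour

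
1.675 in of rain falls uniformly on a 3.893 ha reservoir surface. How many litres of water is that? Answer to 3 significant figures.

Depth: 1.675 in × 25.4 = 42.545 mm.
Area: 3.893 ha = 38930 m².
1 mm over 1 m² is 1 L, so volume = 42.545 × 38930 = 1656276.9 L ≈ 1660000 L.

1660000 litres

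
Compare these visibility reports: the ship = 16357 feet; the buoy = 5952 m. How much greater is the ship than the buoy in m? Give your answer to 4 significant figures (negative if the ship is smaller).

-966.4 m

the ship: 16357 ft = 4985.614 m.
Difference: 4985.614 − 5952.000 = -966.4 m.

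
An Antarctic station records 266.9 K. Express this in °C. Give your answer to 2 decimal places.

-6.25 °C

°C = 266.9 − 273.15 = -6.25 °C.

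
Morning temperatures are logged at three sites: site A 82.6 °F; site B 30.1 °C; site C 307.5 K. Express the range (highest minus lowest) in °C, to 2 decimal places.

site A: 82.6 °F = 28.111 °C.
site C: 307.5 K = 34.350 °C.
Spread: 34.350 − 28.111 = 6.239 °C.

6.24 °C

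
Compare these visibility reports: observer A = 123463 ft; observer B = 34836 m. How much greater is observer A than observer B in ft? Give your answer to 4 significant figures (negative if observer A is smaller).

9172 ft

observer B: 34836 m = 114291.34 ft.
Difference: 123463.00 − 114291.34 = 9172 ft.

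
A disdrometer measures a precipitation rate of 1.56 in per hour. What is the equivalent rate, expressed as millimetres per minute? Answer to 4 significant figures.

0.6604 mm/minute

1.56 in/hour × 25.4 mm/in × 0.0166667 hour/minute = 0.6604 mm/minute.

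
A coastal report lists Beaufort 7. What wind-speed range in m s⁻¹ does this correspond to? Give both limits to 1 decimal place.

Beaufort 7 (near gale) spans 13.9–17.1 m/s.

13.9 to 17.1 m/s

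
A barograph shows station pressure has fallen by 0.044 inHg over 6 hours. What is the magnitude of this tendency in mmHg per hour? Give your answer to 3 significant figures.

0.186 mmHg per hour

0.044 inHg / 6 h × 25.4 mmHg/inHg = 0.186 mmHg/h.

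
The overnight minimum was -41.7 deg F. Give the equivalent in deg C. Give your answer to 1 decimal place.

°C = (°F − 32) × 5/9 = (-41.7 − 32) / 1.8 = -40.9 °C.

-40.9 °C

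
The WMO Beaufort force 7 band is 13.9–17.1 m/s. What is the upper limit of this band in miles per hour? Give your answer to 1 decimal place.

13.9–17.1 m/s × 2.237 = 31.1–38.3 mph.

38.3 mph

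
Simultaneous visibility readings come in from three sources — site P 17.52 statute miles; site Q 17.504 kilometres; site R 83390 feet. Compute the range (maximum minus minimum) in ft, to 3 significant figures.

site P: 17.52 SM = 92505.60 ft.
site Q: 17.504 km = 57427.82 ft.
Spread: 92505.60 − 57427.82 = 35100 ft.

35100 ft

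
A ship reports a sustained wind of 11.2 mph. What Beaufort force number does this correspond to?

Beaufort force 3

11.2 mph = 5.0 m/s, which is Beaufort 3 (gentle breeze, 3.4–5.4 m/s).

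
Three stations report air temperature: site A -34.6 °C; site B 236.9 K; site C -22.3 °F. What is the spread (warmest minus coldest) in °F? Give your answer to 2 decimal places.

10.95 °F

site B: 236.9 K = -36.250 °C.
site C: -22.3 °F = -30.167 °C.
Spread: (-30.167) − (-36.250) = 6.083 °C = 10.95 °F.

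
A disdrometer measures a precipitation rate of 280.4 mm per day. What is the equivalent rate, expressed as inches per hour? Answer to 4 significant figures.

280.4 mm/day × 0.0393701 in/mm × 0.0416667 day/hour = 0.4600 in/hour.

0.4600 in/hour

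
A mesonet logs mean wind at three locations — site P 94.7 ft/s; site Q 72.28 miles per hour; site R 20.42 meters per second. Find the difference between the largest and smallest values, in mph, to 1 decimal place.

26.6 mph

site P: 94.7 ft/s = 64.568 mph.
site R: 20.42 m/s = 45.678 mph.
Spread: 72.280 − 45.678 = 26.6 mph.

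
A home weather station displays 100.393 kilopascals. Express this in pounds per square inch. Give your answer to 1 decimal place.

1 kPa = 0.145038 psi, so 100.393 × 0.145038 = 14.6 psi.

14.6 psi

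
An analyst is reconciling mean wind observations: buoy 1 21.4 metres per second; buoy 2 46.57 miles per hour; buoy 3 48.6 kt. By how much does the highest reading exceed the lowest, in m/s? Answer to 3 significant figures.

buoy 2: 46.57 mph = 20.8187 m/s.
buoy 3: 48.6 kt = 25.0020 m/s.
Spread: 25.0020 − 20.8187 = 4.18 m/s.

4.18 m/s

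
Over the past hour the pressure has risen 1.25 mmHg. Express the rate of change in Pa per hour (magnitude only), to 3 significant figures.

167 Pa per hour

1.25 mmHg / 1 h × 133.322 Pa/mmHg = 167 Pa/h.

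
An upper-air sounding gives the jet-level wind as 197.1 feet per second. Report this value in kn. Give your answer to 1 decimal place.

1 ft/s = 0.592484 kt, so 197.1 × 0.592484 = 116.8 kt.

116.8 kt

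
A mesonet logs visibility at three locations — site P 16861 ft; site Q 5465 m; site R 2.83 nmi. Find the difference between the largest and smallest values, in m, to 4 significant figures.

325.8 m

site P: 16861 ft = 5139.233 m.
site R: 2.83 nmi = 5241.160 m.
Spread: 5465.000 − 5139.233 = 325.8 m.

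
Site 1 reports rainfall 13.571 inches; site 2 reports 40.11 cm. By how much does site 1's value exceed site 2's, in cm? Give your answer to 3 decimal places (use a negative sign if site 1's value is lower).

-5.640 cm

site 1: 13.571 in = 34.47034 cm.
Difference: 34.47034 − 40.11000 = -5.640 cm.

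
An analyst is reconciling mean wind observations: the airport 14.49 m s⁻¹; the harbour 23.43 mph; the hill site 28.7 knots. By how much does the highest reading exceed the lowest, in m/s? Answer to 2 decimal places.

the harbour: 23.43 mph = 10.4741 m/s.
the hill site: 28.7 kt = 14.7646 m/s.
Spread: 14.7646 − 10.4741 = 4.29 m/s.

4.29 m/s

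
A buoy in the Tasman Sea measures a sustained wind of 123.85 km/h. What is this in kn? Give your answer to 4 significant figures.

66.87 kt

1 km/h = 0.539957 kt, so 123.85 × 0.539957 = 66.87 kt.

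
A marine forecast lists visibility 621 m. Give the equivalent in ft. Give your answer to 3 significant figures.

2040 ft

1 m = 3.28084 ft, so 621 × 3.28084 = 2040 ft.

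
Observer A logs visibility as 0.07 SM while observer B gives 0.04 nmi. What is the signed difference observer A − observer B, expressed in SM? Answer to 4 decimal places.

observer B: 0.04 nmi = 0.046031 SM.
Difference: 0.070000 − 0.046031 = 0.0240 SM.

0.0240 SM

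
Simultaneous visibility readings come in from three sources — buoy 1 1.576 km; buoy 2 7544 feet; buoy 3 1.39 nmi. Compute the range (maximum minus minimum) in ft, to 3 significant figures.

buoy 1: 1.576 km = 5170.60 ft.
buoy 3: 1.39 nmi = 8445.80 ft.
Spread: 8445.80 − 5170.60 = 3280 ft.

3280 ft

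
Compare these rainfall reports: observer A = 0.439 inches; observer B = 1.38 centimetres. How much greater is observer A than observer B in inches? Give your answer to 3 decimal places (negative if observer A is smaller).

observer B: 1.38 cm = 0.54331 in.
Difference: 0.43900 − 0.54331 = -0.104 in.

-0.104 in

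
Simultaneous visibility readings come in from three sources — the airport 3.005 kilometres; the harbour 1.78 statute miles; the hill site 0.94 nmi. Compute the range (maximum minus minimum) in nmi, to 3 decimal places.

0.683 nmi

the airport: 3.005 km = 1.62257 nmi.
the harbour: 1.78 SM = 1.54678 nmi.
Spread: 1.62257 − 0.94000 = 0.683 nmi.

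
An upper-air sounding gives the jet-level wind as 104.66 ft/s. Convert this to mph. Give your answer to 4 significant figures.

71.36 mph

1 ft/s = 0.681818 mph, so 104.66 × 0.681818 = 71.36 mph.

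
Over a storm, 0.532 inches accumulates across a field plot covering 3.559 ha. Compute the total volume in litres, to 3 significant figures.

481000 litres

Depth: 0.532 in × 25.4 = 13.5128 mm.
Area: 3.559 ha = 35590 m².
1 mm over 1 m² is 1 L, so volume = 13.5128 × 35590 = 480920.55 L ≈ 481000 L.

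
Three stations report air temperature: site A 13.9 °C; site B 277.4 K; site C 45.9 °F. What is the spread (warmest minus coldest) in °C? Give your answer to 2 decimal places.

9.65 °C

site B: 277.4 K = 4.250 °C.
site C: 45.9 °F = 7.722 °C.
Spread: 13.900 − 4.250 = 9.650 °C.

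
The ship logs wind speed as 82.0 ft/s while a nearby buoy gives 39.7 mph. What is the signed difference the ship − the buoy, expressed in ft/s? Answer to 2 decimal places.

23.77 ft/s

the buoy: 39.7 mph = 58.2267 ft/s.
Difference: 82.0000 − 58.2267 = 23.77 ft/s.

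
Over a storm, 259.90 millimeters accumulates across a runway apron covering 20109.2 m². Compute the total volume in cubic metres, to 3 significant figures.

5230 cubic metres

1 mm over 1 m² is 1 L, so volume = 259.9 × 20109.2 = 5226381.1 L = 5230 m³.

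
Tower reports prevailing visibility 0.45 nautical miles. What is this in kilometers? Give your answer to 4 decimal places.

1 nmi = 1.852 km, so 0.45 × 1.852 = 0.8334 km.

0.8334 km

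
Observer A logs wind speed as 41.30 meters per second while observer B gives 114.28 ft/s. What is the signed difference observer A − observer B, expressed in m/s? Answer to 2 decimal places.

6.47 m/s

observer B: 114.28 ft/s = 34.8325 m/s.
Difference: 41.3000 − 34.8325 = 6.47 m/s.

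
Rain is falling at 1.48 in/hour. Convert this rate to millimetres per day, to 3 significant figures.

902 mm/day

1.48 in/hour × 25.4 mm/in × 24 hour/day = 902 mm/day.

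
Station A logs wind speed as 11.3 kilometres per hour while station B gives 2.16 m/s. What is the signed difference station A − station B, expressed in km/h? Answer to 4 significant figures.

3.524 km/h

station B: 2.16 m/s = 7.77600 km/h.
Difference: 11.30000 − 7.77600 = 3.524 km/h.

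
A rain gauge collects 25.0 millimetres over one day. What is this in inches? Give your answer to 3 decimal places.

1 mm = 0.0393701 in, so 25.0 × 0.0393701 = 0.984 in.

0.984 in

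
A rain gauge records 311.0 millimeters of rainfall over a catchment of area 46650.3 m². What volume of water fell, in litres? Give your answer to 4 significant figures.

1 mm over 1 m² is 1 L, so volume = 311 × 46650.3 = 14508243 L ≈ 14510000 L.

14510000 litres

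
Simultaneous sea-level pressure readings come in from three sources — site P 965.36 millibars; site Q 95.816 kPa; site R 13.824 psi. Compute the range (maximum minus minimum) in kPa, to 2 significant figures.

1.2 kPa

site P: 965.36 mb = 96.536 kPa.
site R: 13.824 psi = 95.313 kPa.
Spread: 96.536 − 95.313 = 1.2 kPa.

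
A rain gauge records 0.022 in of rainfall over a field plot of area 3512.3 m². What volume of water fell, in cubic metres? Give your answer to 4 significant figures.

Depth: 0.022 in × 25.4 = 0.5588 mm.
1 mm over 1 m² is 1 L, so volume = 0.5588 × 3512.3 = 1962.6732 L = 1.963 m³.

1.963 cubic metres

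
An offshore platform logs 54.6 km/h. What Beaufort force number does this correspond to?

Beaufort force 7

54.6 km/h = 15.2 m/s, which is Beaufort 7 (near gale, 13.9–17.1 m/s).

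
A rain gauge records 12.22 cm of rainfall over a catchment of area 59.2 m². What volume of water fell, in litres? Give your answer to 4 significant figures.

Depth: 12.22 cm × 10 = 122.2 mm.
1 mm over 1 m² is 1 L, so volume = 122.2 × 59.2 = 7234.24 L ≈ 7234 L.

7234 litres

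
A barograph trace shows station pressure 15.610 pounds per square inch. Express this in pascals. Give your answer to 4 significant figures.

1 psi = 6894.76 Pa, so 15.610 × 6894.76 = 107600 Pa.

107600 Pa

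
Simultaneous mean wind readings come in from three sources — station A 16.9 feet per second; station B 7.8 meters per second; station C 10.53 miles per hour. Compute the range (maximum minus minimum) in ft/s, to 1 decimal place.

10.1 ft/s

station B: 7.8 m/s = 25.591 ft/s.
station C: 10.53 mph = 15.444 ft/s.
Spread: 25.591 − 15.444 = 10.1 ft/s.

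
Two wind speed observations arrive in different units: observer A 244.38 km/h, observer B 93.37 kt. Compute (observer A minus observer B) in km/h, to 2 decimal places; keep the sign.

observer B: 93.37 kt = 172.9212 km/h.
Difference: 244.3800 − 172.9212 = 71.46 km/h.

71.46 km/h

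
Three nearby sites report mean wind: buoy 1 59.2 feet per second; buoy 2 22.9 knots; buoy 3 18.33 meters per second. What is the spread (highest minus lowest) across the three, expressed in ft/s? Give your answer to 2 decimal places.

21.49 ft/s

buoy 2: 22.9 kt = 38.6508 ft/s.
buoy 3: 18.33 m/s = 60.1378 ft/s.
Spread: 60.1378 − 38.6508 = 21.49 ft/s.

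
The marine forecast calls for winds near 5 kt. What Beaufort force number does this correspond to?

Beaufort force 2

5 kt lies in the Beaufort 2 band (light breeze, 4–6 kt).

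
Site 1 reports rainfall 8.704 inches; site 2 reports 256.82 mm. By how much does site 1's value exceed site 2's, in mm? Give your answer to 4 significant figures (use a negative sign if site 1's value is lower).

site 1: 8.704 in = 221.0816 mm.
Difference: 221.0816 − 256.8200 = -35.74 mm.

-35.74 mm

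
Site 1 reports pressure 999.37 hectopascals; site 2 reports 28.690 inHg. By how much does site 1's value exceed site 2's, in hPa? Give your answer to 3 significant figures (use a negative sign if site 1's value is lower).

site 2: 28.690 inHg = 971.555 hPa.
Difference: 999.370 − 971.555 = 27.8 hPa.

27.8 hPa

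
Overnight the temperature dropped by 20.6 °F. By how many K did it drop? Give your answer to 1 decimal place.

11.4 K

For a temperature change the 32° offset cancels: ΔK = 20.6 × 0.5556 = 11.4 K.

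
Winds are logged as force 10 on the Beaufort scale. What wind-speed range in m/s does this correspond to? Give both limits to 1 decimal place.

24.5 to 28.4 m/s

Beaufort 10 (storm) spans 24.5–28.4 m/s.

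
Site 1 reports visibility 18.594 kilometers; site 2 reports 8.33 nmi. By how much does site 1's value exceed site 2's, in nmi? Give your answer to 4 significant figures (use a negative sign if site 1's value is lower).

1.710 nmi

site 1: 18.594 km = 10.03996 nmi.
Difference: 10.03996 − 8.33000 = 1.710 nmi.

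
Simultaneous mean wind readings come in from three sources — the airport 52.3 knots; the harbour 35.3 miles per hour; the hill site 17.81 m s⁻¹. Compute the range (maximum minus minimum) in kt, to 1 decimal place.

21.6 kt

the harbour: 35.3 mph = 30.675 kt.
the hill site: 17.81 m/s = 34.620 kt.
Spread: 52.300 − 30.675 = 21.6 kt.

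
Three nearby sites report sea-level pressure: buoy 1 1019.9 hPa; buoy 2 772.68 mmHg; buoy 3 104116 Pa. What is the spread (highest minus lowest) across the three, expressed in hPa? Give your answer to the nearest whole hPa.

21 hPa

buoy 2: 772.68 mmHg = 1030.16 hPa.
buoy 3: 104116 Pa = 1041.16 hPa.
Spread: 1041.16 − 1019.90 = 21 hPa.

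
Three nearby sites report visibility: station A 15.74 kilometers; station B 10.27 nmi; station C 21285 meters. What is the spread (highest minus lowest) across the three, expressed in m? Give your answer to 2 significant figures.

5500 m

station A: 15.74 km = 15740.00 m.
station B: 10.27 nmi = 19020.04 m.
Spread: 21285.00 − 15740.00 = 5500 m.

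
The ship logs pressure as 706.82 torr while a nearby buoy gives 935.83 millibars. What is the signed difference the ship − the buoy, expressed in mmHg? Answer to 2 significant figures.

4.9 mmHg

the buoy: 935.83 mb = 701.930 mmHg.
Difference: 706.820 − 701.930 = 4.9 mmHg.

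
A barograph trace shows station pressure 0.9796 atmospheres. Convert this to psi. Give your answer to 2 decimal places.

14.40 psi

1 atm = 14.6959 psi, so 0.9796 × 14.6959 = 14.40 psi.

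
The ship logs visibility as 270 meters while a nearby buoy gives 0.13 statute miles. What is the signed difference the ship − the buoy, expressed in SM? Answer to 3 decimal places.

the ship: 270 m = 0.16777 SM.
Difference: 0.16777 − 0.13000 = 0.038 SM.

0.038 SM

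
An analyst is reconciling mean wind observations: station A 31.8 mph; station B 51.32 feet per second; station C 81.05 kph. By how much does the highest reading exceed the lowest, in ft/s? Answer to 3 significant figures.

station A: 31.8 mph = 46.640 ft/s.
station C: 81.05 km/h = 73.864 ft/s.
Spread: 73.864 − 46.640 = 27.2 ft/s.

27.2 ft/s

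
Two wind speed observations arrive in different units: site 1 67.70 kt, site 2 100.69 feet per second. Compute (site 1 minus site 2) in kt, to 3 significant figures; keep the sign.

site 2: 100.69 ft/s = 59.6572 kt.
Difference: 67.7000 − 59.6572 = 8.04 kt.

8.04 kt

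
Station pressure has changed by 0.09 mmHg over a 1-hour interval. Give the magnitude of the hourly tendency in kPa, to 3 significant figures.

0.0120 kPa per hour

0.09 mmHg / 1 h × 0.133322 kPa/mmHg = 0.0120 kPa/h.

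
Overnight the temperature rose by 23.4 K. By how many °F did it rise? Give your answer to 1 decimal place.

A change of 1 °C equals a change of 1.8 °F: Δ°F = 23.4 × 1.8 = 42.1 °F.

42.1 °F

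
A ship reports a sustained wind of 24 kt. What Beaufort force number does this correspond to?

Beaufort force 6

24 kt lies in the Beaufort 6 band (strong breeze, 22–27 kt).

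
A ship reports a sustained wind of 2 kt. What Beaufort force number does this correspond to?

Beaufort force 1

2 kt lies in the Beaufort 1 band (light air, 1–3 kt).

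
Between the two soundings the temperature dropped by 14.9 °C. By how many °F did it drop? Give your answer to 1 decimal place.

A change of 1 °C equals a change of 1.8 °F: Δ°F = 14.9 × 1.8 = 26.8 °F.

26.8 °F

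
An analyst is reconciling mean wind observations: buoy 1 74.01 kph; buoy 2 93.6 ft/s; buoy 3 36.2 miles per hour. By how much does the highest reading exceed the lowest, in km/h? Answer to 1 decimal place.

buoy 2: 93.6 ft/s = 102.705 km/h.
buoy 3: 36.2 mph = 58.258 km/h.
Spread: 102.705 − 58.258 = 44.4 km/h.

44.4 km/h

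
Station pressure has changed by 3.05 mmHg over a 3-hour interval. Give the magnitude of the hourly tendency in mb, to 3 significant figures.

1.36 mb per hour

3.05 mmHg / 3 h × 1.33322 mb/mmHg = 1.36 mb/h.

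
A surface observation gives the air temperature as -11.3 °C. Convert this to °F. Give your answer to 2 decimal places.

11.66 °F

°F = °C × 9/5 + 32 = -11.3 × 1.8 + 32 = 11.66 °F.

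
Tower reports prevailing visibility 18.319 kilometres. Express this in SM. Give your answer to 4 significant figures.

11.38 SM

1 km = 0.621371 SM, so 18.319 × 0.621371 = 11.38 SM.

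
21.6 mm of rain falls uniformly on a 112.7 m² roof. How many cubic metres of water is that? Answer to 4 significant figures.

1 mm over 1 m² is 1 L, so volume = 21.6 × 112.7 = 2434.32 L = 2.434 m³.

2.434 cubic metres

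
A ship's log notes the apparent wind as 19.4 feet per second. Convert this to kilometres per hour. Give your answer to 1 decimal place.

21.3 km/h

1 ft/s = 1.09728 km/h, so 19.4 × 1.09728 = 21.3 km/h.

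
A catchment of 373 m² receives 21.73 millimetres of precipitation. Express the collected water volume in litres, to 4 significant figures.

8105 litres

1 mm over 1 m² is 1 L, so volume = 21.73 × 373 = 8105.29 L ≈ 8105 L.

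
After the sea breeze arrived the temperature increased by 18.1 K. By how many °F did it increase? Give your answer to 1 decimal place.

A change of 1 °C equals a change of 1.8 °F: Δ°F = 18.1 × 1.8 = 32.6 °F.

32.6 °F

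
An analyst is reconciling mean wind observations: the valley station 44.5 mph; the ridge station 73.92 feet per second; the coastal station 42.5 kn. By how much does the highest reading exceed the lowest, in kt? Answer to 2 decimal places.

the valley station: 44.5 mph = 38.6694 kt.
the ridge station: 73.92 ft/s = 43.7964 kt.
Spread: 43.7964 − 38.6694 = 5.13 kt.

5.13 kt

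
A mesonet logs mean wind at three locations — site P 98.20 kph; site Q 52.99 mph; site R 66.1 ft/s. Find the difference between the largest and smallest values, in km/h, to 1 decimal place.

site Q: 52.99 mph = 85.279 km/h.
site R: 66.1 ft/s = 72.530 km/h.
Spread: 98.200 − 72.530 = 25.7 km/h.

25.7 km/h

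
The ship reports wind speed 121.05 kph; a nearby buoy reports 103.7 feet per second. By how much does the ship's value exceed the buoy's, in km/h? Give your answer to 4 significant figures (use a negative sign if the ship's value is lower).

the buoy: 103.7 ft/s = 113.78794 km/h.
Difference: 121.05000 − 113.78794 = 7.262 km/h.

7.262 km/h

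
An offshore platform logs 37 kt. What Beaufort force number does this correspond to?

Beaufort force 8

37 kt lies in the Beaufort 8 band (gale, 34–40 kt).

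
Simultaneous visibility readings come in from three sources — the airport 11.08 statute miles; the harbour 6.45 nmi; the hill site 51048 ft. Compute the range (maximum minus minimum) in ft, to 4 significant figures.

the airport: 11.08 SM = 58502.40 ft.
the harbour: 6.45 nmi = 39190.94 ft.
Spread: 58502.40 − 39190.94 = 19310 ft.

19310 ft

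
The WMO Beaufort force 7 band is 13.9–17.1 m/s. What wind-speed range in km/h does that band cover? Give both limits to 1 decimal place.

50.0 to 61.6 km/h

13.9–17.1 m/s × 3.6 = 50.0–61.6 km/h.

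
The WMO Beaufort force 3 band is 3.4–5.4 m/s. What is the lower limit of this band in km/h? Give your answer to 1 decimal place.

3.4–5.4 m/s × 3.6 = 12.2–19.4 km/h.

12.2 km/h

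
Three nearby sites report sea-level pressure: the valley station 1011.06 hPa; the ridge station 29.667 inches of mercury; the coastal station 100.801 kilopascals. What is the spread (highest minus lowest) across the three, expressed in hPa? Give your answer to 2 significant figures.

the ridge station: 29.667 inHg = 1004.640 hPa.
the coastal station: 100.801 kPa = 1008.010 hPa.
Spread: 1011.060 − 1004.640 = 6.4 hPa.

6.4 hPa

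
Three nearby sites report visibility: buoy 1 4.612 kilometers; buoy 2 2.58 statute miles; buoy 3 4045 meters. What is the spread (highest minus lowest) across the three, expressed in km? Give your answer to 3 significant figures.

buoy 2: 2.58 SM = 4.15211 km.
buoy 3: 4045 m = 4.04500 km.
Spread: 4.61200 − 4.04500 = 0.567 km.

0.567 km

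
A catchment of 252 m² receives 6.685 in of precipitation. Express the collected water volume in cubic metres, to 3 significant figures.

Depth: 6.685 in × 25.4 = 169.799 mm.
1 mm over 1 m² is 1 L, so volume = 169.799 × 252 = 42789.348 L = 42.8 m³.

42.8 cubic metres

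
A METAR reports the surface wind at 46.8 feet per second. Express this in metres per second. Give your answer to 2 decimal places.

14.26 m/s

1 ft/s = 0.3048 m/s, so 46.8 × 0.3048 = 14.26 m/s.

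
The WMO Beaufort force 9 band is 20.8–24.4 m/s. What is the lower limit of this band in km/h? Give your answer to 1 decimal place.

20.8–24.4 m/s × 3.6 = 74.9–87.8 km/h.

74.9 km/h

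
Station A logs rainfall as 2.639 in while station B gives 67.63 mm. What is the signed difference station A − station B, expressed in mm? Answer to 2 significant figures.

station A: 2.639 in = 67.0306 mm.
Difference: 67.0306 − 67.6300 = -0.60 mm.

-0.60 mm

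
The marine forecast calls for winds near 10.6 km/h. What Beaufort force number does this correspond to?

Beaufort force 2

10.6 km/h = 2.9 m/s, which is Beaufort 2 (light breeze, 1.6–3.3 m/s).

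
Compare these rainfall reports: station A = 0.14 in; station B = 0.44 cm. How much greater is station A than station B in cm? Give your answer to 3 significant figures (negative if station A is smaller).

station A: 0.14 in = 0.355600 cm.
Difference: 0.355600 − 0.440000 = -0.0844 cm.

-0.0844 cm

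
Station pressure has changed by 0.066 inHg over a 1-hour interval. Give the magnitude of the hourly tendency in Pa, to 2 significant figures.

220 Pa per hour

0.066 inHg / 1 h × 3386.39 Pa/inHg = 220 Pa/h.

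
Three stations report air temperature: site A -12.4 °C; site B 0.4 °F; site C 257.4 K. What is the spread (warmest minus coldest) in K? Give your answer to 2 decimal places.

5.16 K

site B: 0.4 °F = -17.556 °C.
site C: 257.4 K = -15.750 °C.
Spread: (-12.400) − (-17.556) = 5.156 °C.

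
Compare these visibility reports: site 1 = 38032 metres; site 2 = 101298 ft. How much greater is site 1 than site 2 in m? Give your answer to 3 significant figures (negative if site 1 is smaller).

7160 m

site 2: 101298 ft = 30875.63 m.
Difference: 38032.00 − 30875.63 = 7160 m.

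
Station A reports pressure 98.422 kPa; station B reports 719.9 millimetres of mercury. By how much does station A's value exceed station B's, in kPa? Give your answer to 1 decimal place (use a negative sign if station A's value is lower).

station B: 719.9 mmHg = 95.979 kPa.
Difference: 98.422 − 95.979 = 2.4 kPa.

2.4 kPa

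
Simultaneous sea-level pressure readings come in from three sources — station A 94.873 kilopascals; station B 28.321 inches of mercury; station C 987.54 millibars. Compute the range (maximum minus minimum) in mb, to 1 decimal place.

38.8 mb

station A: 94.873 kPa = 948.730 mb.
station B: 28.321 inHg = 959.059 mb.
Spread: 987.540 − 948.730 = 38.8 mb.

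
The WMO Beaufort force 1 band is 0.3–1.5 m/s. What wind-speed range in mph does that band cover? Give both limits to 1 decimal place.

0.7 to 3.4 mph

0.3–1.5 m/s × 2.237 = 0.7–3.4 mph.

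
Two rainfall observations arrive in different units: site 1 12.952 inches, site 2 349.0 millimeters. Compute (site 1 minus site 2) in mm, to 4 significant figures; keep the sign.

site 1: 12.952 in = 328.9808 mm.
Difference: 328.9808 − 349.0000 = -20.02 mm.

-20.02 mm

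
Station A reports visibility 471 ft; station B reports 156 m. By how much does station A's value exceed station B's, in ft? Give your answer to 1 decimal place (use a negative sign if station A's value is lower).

station B: 156 m = 511.811 ft.
Difference: 471.000 − 511.811 = -40.8 ft.

-40.8 ft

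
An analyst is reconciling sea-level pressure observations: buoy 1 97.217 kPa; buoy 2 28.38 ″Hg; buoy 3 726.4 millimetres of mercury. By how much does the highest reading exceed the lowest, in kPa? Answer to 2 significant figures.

1.1 kPa

buoy 2: 28.38 inHg = 96.106 kPa.
buoy 3: 726.4 mmHg = 96.845 kPa.
Spread: 97.217 − 96.106 = 1.1 kPa.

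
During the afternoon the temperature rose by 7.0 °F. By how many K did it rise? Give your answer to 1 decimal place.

Converting a difference, only the 9/5 scale factor applies: ΔK = 7.0 × 0.5556 = 3.9 K.

3.9 K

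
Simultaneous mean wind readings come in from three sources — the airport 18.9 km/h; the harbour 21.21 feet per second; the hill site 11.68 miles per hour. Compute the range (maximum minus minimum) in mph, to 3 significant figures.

the airport: 18.9 km/h = 11.7439 mph.
the harbour: 21.21 ft/s = 14.4614 mph.
Spread: 14.4614 − 11.6800 = 2.78 mph.

2.78 mph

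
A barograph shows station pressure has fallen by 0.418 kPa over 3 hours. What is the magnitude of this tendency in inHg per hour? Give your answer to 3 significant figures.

0.0411 inHg per hour

0.418 kPa / 3 h × 0.2953 inHg/kPa = 0.0411 inHg/h.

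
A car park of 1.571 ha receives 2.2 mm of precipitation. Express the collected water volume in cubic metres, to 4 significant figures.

Area: 1.571 ha = 15710 m².
1 mm over 1 m² is 1 L, so volume = 2.2 × 15710 = 34562 L = 34.56 m³.

34.56 cubic metres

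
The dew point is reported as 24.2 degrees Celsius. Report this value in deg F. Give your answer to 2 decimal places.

°F = °C × 9/5 + 32 = 24.2 × 1.8 + 32 = 75.56 °F.

75.56 °F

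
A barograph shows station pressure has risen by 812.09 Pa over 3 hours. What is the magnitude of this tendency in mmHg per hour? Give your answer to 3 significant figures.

2.03 mmHg per hour

812.09 Pa / 3 h × 0.00750062 mmHg/Pa = 2.03 mmHg/h.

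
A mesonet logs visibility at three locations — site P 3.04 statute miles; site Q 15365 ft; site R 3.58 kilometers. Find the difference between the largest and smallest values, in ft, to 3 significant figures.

4310 ft

site P: 3.04 SM = 16051.20 ft.
site R: 3.58 km = 11745.41 ft.
Spread: 16051.20 − 11745.41 = 4310 ft.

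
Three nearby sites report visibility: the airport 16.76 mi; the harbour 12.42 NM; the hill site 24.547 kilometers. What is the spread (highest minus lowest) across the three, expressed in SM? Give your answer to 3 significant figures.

2.47 SM

the harbour: 12.42 nmi = 14.2927 SM.
the hill site: 24.547 km = 15.2528 SM.
Spread: 16.7600 − 14.2927 = 2.47 SM.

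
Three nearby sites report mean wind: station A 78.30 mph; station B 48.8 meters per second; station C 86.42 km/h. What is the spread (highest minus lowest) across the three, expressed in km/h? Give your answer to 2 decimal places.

station A: 78.30 mph = 126.0116 km/h.
station B: 48.8 m/s = 175.6800 km/h.
Spread: 175.6800 − 86.4200 = 89.26 km/h.

89.26 km/h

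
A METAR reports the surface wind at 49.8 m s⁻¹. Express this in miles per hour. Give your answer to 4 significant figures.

111.4 mph

1 m/s = 2.23694 mph, so 49.8 × 2.23694 = 111.4 mph.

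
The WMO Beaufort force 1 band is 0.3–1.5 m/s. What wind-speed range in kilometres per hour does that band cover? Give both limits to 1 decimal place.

0.3–1.5 m/s × 3.6 = 1.1–5.4 km/h.

1.1 to 5.4 km/h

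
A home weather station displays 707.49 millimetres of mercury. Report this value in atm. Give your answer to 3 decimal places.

1 mmHg = 0.00131579 atm, so 707.49 × 0.00131579 = 0.931 atm.

0.931 atm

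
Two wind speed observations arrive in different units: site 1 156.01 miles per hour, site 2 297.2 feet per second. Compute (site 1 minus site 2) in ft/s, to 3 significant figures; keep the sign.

-68.4 ft/s

site 1: 156.01 mph = 228.815 ft/s.
Difference: 228.815 − 297.200 = -68.4 ft/s.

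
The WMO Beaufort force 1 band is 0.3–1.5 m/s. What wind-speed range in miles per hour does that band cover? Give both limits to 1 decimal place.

0.7 to 3.4 mph

0.3–1.5 m/s × 2.237 = 0.7–3.4 mph.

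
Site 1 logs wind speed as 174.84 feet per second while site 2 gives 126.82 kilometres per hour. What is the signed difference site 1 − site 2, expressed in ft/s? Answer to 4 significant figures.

site 2: 126.82 km/h = 115.5767 ft/s.
Difference: 174.8400 − 115.5767 = 59.26 ft/s.

59.26 ft/s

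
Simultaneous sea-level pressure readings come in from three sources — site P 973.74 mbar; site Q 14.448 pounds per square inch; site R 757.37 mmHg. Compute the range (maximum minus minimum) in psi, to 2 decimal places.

0.52 psi

site P: 973.74 mb = 14.1229 psi.
site R: 757.37 mmHg = 14.6451 psi.
Spread: 14.6451 − 14.1229 = 0.52 psi.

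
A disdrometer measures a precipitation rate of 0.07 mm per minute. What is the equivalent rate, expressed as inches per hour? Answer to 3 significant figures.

0.07 mm/minute × 0.0393701 in/mm × 60 minute/hour = 0.165 in/hour.

0.165 in/hour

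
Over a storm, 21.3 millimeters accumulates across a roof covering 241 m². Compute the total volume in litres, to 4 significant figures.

5133 litres

1 mm over 1 m² is 1 L, so volume = 21.3 × 241 = 5133.3 L ≈ 5133 L.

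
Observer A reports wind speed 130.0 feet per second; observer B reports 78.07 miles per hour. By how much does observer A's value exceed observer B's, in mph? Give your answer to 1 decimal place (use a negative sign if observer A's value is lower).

observer A: 130.0 ft/s = 88.636 mph.
Difference: 88.636 − 78.070 = 10.6 mph.

10.6 mph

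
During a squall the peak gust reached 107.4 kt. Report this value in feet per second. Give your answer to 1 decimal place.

1 kt = 1.68781 ft/s, so 107.4 × 1.68781 = 181.3 ft/s.

181.3 ft/s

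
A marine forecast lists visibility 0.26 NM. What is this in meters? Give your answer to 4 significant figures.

1 nmi = 1852 m, so 0.26 × 1852 = 481.5 m.

481.5 m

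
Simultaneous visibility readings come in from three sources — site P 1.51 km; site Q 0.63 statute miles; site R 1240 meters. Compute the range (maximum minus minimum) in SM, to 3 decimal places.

0.308 SM

site P: 1.51 km = 0.93827 SM.
site R: 1240 m = 0.77050 SM.
Spread: 0.93827 − 0.63000 = 0.308 SM.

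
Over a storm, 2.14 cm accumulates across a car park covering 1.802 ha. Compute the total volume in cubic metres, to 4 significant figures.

Depth: 2.14 cm × 10 = 21.4 mm.
Area: 1.802 ha = 18020 m².
1 mm over 1 m² is 1 L, so volume = 21.4 × 18020 = 385628 L = 385.6 m³.

385.6 cubic metres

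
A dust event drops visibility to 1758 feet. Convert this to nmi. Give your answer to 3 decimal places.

1 ft = 0.000164579 nmi, so 1758 × 0.000164579 = 0.289 nmi.

0.289 nmi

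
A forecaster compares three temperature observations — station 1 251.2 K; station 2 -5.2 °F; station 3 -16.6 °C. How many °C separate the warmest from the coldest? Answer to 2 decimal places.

5.35 °C

station 1: 251.2 K = -21.950 °C.
station 2: -5.2 °F = -20.667 °C.
Spread: (-16.600) − (-21.950) = 5.350 °C.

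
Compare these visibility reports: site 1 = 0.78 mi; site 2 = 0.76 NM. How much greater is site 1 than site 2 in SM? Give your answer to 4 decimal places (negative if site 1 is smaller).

site 2: 0.76 nmi = 0.874592 SM.
Difference: 0.780000 − 0.874592 = -0.0946 SM.

-0.0946 SM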